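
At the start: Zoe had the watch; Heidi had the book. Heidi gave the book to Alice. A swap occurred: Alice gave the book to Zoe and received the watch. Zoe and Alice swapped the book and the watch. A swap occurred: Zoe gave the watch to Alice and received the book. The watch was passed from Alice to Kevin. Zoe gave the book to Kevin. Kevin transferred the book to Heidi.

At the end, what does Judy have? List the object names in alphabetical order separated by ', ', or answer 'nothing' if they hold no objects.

Answer: nothing

Derivation:
Tracking all object holders:
Start: watch:Zoe, book:Heidi
Event 1 (give book: Heidi -> Alice). State: watch:Zoe, book:Alice
Event 2 (swap book<->watch: now book:Zoe, watch:Alice). State: watch:Alice, book:Zoe
Event 3 (swap book<->watch: now book:Alice, watch:Zoe). State: watch:Zoe, book:Alice
Event 4 (swap watch<->book: now watch:Alice, book:Zoe). State: watch:Alice, book:Zoe
Event 5 (give watch: Alice -> Kevin). State: watch:Kevin, book:Zoe
Event 6 (give book: Zoe -> Kevin). State: watch:Kevin, book:Kevin
Event 7 (give book: Kevin -> Heidi). State: watch:Kevin, book:Heidi

Final state: watch:Kevin, book:Heidi
Judy holds: (nothing).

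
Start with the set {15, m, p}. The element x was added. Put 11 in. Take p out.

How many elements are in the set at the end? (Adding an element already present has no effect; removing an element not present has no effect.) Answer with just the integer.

Tracking the set through each operation:
Start: {15, m, p}
Event 1 (add x): added. Set: {15, m, p, x}
Event 2 (add 11): added. Set: {11, 15, m, p, x}
Event 3 (remove p): removed. Set: {11, 15, m, x}

Final set: {11, 15, m, x} (size 4)

Answer: 4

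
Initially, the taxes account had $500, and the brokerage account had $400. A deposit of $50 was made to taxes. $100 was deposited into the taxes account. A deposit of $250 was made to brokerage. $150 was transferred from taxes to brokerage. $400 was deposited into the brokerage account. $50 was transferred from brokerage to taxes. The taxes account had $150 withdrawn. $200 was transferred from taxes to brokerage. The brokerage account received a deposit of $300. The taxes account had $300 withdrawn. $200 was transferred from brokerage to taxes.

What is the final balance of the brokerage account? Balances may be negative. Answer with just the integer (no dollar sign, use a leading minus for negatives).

Tracking account balances step by step:
Start: taxes=500, brokerage=400
Event 1 (deposit 50 to taxes): taxes: 500 + 50 = 550. Balances: taxes=550, brokerage=400
Event 2 (deposit 100 to taxes): taxes: 550 + 100 = 650. Balances: taxes=650, brokerage=400
Event 3 (deposit 250 to brokerage): brokerage: 400 + 250 = 650. Balances: taxes=650, brokerage=650
Event 4 (transfer 150 taxes -> brokerage): taxes: 650 - 150 = 500, brokerage: 650 + 150 = 800. Balances: taxes=500, brokerage=800
Event 5 (deposit 400 to brokerage): brokerage: 800 + 400 = 1200. Balances: taxes=500, brokerage=1200
Event 6 (transfer 50 brokerage -> taxes): brokerage: 1200 - 50 = 1150, taxes: 500 + 50 = 550. Balances: taxes=550, brokerage=1150
Event 7 (withdraw 150 from taxes): taxes: 550 - 150 = 400. Balances: taxes=400, brokerage=1150
Event 8 (transfer 200 taxes -> brokerage): taxes: 400 - 200 = 200, brokerage: 1150 + 200 = 1350. Balances: taxes=200, brokerage=1350
Event 9 (deposit 300 to brokerage): brokerage: 1350 + 300 = 1650. Balances: taxes=200, brokerage=1650
Event 10 (withdraw 300 from taxes): taxes: 200 - 300 = -100. Balances: taxes=-100, brokerage=1650
Event 11 (transfer 200 brokerage -> taxes): brokerage: 1650 - 200 = 1450, taxes: -100 + 200 = 100. Balances: taxes=100, brokerage=1450

Final balance of brokerage: 1450

Answer: 1450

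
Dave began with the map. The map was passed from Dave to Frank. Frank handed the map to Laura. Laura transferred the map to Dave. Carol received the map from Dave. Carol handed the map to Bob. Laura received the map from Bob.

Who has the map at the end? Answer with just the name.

Tracking the map through each event:
Start: Dave has the map.
After event 1: Frank has the map.
After event 2: Laura has the map.
After event 3: Dave has the map.
After event 4: Carol has the map.
After event 5: Bob has the map.
After event 6: Laura has the map.

Answer: Laura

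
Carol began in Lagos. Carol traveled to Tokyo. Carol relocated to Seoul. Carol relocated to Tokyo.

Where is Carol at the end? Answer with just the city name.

Tracking Carol's location:
Start: Carol is in Lagos.
After move 1: Lagos -> Tokyo. Carol is in Tokyo.
After move 2: Tokyo -> Seoul. Carol is in Seoul.
After move 3: Seoul -> Tokyo. Carol is in Tokyo.

Answer: Tokyo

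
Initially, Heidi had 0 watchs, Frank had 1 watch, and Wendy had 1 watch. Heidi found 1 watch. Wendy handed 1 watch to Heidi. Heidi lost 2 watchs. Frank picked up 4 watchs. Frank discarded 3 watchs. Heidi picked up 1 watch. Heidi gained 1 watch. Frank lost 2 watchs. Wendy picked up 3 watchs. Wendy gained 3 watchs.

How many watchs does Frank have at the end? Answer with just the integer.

Tracking counts step by step:
Start: Heidi=0, Frank=1, Wendy=1
Event 1 (Heidi +1): Heidi: 0 -> 1. State: Heidi=1, Frank=1, Wendy=1
Event 2 (Wendy -> Heidi, 1): Wendy: 1 -> 0, Heidi: 1 -> 2. State: Heidi=2, Frank=1, Wendy=0
Event 3 (Heidi -2): Heidi: 2 -> 0. State: Heidi=0, Frank=1, Wendy=0
Event 4 (Frank +4): Frank: 1 -> 5. State: Heidi=0, Frank=5, Wendy=0
Event 5 (Frank -3): Frank: 5 -> 2. State: Heidi=0, Frank=2, Wendy=0
Event 6 (Heidi +1): Heidi: 0 -> 1. State: Heidi=1, Frank=2, Wendy=0
Event 7 (Heidi +1): Heidi: 1 -> 2. State: Heidi=2, Frank=2, Wendy=0
Event 8 (Frank -2): Frank: 2 -> 0. State: Heidi=2, Frank=0, Wendy=0
Event 9 (Wendy +3): Wendy: 0 -> 3. State: Heidi=2, Frank=0, Wendy=3
Event 10 (Wendy +3): Wendy: 3 -> 6. State: Heidi=2, Frank=0, Wendy=6

Frank's final count: 0

Answer: 0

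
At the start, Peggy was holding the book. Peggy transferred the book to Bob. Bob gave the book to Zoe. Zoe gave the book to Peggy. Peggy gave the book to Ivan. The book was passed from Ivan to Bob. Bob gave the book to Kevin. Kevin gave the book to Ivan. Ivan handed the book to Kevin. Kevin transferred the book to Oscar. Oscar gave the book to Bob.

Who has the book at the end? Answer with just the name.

Tracking the book through each event:
Start: Peggy has the book.
After event 1: Bob has the book.
After event 2: Zoe has the book.
After event 3: Peggy has the book.
After event 4: Ivan has the book.
After event 5: Bob has the book.
After event 6: Kevin has the book.
After event 7: Ivan has the book.
After event 8: Kevin has the book.
After event 9: Oscar has the book.
After event 10: Bob has the book.

Answer: Bob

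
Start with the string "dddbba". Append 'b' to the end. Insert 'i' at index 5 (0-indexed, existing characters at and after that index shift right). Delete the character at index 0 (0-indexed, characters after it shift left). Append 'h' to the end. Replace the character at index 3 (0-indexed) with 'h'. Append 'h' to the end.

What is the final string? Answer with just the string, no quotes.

Answer: ddbhiabhh

Derivation:
Applying each edit step by step:
Start: "dddbba"
Op 1 (append 'b'): "dddbba" -> "dddbbab"
Op 2 (insert 'i' at idx 5): "dddbbab" -> "dddbbiab"
Op 3 (delete idx 0 = 'd'): "dddbbiab" -> "ddbbiab"
Op 4 (append 'h'): "ddbbiab" -> "ddbbiabh"
Op 5 (replace idx 3: 'b' -> 'h'): "ddbbiabh" -> "ddbhiabh"
Op 6 (append 'h'): "ddbhiabh" -> "ddbhiabhh"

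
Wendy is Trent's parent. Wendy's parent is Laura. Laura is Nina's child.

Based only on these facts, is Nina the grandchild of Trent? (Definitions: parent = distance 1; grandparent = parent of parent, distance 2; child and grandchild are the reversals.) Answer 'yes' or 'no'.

Answer: no

Derivation:
Reconstructing the parent chain from the given facts:
  Nina -> Laura -> Wendy -> Trent
(each arrow means 'parent of the next')
Positions in the chain (0 = top):
  position of Nina: 0
  position of Laura: 1
  position of Wendy: 2
  position of Trent: 3

Nina is at position 0, Trent is at position 3; signed distance (j - i) = 3.
'grandchild' requires j - i = -2. Actual distance is 3, so the relation does NOT hold.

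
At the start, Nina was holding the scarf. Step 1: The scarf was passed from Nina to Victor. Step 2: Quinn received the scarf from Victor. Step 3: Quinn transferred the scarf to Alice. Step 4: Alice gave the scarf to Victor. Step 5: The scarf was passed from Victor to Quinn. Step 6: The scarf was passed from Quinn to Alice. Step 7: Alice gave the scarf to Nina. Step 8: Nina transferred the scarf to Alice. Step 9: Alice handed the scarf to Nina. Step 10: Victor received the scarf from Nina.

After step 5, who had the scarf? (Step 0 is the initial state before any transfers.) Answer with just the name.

Tracking the scarf holder through step 5:
After step 0 (start): Nina
After step 1: Victor
After step 2: Quinn
After step 3: Alice
After step 4: Victor
After step 5: Quinn

At step 5, the holder is Quinn.

Answer: Quinn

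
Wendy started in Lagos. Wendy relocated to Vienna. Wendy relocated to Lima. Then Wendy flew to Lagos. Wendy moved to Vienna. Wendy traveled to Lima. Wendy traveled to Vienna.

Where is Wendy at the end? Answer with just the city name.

Answer: Vienna

Derivation:
Tracking Wendy's location:
Start: Wendy is in Lagos.
After move 1: Lagos -> Vienna. Wendy is in Vienna.
After move 2: Vienna -> Lima. Wendy is in Lima.
After move 3: Lima -> Lagos. Wendy is in Lagos.
After move 4: Lagos -> Vienna. Wendy is in Vienna.
After move 5: Vienna -> Lima. Wendy is in Lima.
After move 6: Lima -> Vienna. Wendy is in Vienna.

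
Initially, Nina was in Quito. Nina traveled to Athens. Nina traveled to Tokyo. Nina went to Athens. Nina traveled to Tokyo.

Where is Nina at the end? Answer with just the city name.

Answer: Tokyo

Derivation:
Tracking Nina's location:
Start: Nina is in Quito.
After move 1: Quito -> Athens. Nina is in Athens.
After move 2: Athens -> Tokyo. Nina is in Tokyo.
After move 3: Tokyo -> Athens. Nina is in Athens.
After move 4: Athens -> Tokyo. Nina is in Tokyo.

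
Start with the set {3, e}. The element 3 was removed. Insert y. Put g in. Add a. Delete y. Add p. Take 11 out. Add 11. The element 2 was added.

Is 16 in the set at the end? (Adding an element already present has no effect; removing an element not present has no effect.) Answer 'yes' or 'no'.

Tracking the set through each operation:
Start: {3, e}
Event 1 (remove 3): removed. Set: {e}
Event 2 (add y): added. Set: {e, y}
Event 3 (add g): added. Set: {e, g, y}
Event 4 (add a): added. Set: {a, e, g, y}
Event 5 (remove y): removed. Set: {a, e, g}
Event 6 (add p): added. Set: {a, e, g, p}
Event 7 (remove 11): not present, no change. Set: {a, e, g, p}
Event 8 (add 11): added. Set: {11, a, e, g, p}
Event 9 (add 2): added. Set: {11, 2, a, e, g, p}

Final set: {11, 2, a, e, g, p} (size 6)
16 is NOT in the final set.

Answer: no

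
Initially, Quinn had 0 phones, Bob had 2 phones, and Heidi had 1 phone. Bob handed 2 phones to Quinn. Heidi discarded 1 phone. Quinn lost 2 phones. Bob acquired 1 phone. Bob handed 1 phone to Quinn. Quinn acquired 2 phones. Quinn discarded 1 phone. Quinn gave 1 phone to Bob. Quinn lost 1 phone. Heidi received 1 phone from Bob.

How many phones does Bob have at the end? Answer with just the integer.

Tracking counts step by step:
Start: Quinn=0, Bob=2, Heidi=1
Event 1 (Bob -> Quinn, 2): Bob: 2 -> 0, Quinn: 0 -> 2. State: Quinn=2, Bob=0, Heidi=1
Event 2 (Heidi -1): Heidi: 1 -> 0. State: Quinn=2, Bob=0, Heidi=0
Event 3 (Quinn -2): Quinn: 2 -> 0. State: Quinn=0, Bob=0, Heidi=0
Event 4 (Bob +1): Bob: 0 -> 1. State: Quinn=0, Bob=1, Heidi=0
Event 5 (Bob -> Quinn, 1): Bob: 1 -> 0, Quinn: 0 -> 1. State: Quinn=1, Bob=0, Heidi=0
Event 6 (Quinn +2): Quinn: 1 -> 3. State: Quinn=3, Bob=0, Heidi=0
Event 7 (Quinn -1): Quinn: 3 -> 2. State: Quinn=2, Bob=0, Heidi=0
Event 8 (Quinn -> Bob, 1): Quinn: 2 -> 1, Bob: 0 -> 1. State: Quinn=1, Bob=1, Heidi=0
Event 9 (Quinn -1): Quinn: 1 -> 0. State: Quinn=0, Bob=1, Heidi=0
Event 10 (Bob -> Heidi, 1): Bob: 1 -> 0, Heidi: 0 -> 1. State: Quinn=0, Bob=0, Heidi=1

Bob's final count: 0

Answer: 0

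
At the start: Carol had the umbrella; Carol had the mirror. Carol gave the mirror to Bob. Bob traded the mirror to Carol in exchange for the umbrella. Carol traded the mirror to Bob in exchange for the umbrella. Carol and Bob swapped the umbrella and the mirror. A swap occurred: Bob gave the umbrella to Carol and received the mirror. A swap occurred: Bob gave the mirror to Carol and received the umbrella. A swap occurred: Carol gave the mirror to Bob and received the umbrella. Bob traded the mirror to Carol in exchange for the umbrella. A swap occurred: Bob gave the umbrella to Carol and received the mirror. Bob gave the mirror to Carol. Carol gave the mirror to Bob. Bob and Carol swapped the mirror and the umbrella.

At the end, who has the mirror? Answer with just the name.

Tracking all object holders:
Start: umbrella:Carol, mirror:Carol
Event 1 (give mirror: Carol -> Bob). State: umbrella:Carol, mirror:Bob
Event 2 (swap mirror<->umbrella: now mirror:Carol, umbrella:Bob). State: umbrella:Bob, mirror:Carol
Event 3 (swap mirror<->umbrella: now mirror:Bob, umbrella:Carol). State: umbrella:Carol, mirror:Bob
Event 4 (swap umbrella<->mirror: now umbrella:Bob, mirror:Carol). State: umbrella:Bob, mirror:Carol
Event 5 (swap umbrella<->mirror: now umbrella:Carol, mirror:Bob). State: umbrella:Carol, mirror:Bob
Event 6 (swap mirror<->umbrella: now mirror:Carol, umbrella:Bob). State: umbrella:Bob, mirror:Carol
Event 7 (swap mirror<->umbrella: now mirror:Bob, umbrella:Carol). State: umbrella:Carol, mirror:Bob
Event 8 (swap mirror<->umbrella: now mirror:Carol, umbrella:Bob). State: umbrella:Bob, mirror:Carol
Event 9 (swap umbrella<->mirror: now umbrella:Carol, mirror:Bob). State: umbrella:Carol, mirror:Bob
Event 10 (give mirror: Bob -> Carol). State: umbrella:Carol, mirror:Carol
Event 11 (give mirror: Carol -> Bob). State: umbrella:Carol, mirror:Bob
Event 12 (swap mirror<->umbrella: now mirror:Carol, umbrella:Bob). State: umbrella:Bob, mirror:Carol

Final state: umbrella:Bob, mirror:Carol
The mirror is held by Carol.

Answer: Carol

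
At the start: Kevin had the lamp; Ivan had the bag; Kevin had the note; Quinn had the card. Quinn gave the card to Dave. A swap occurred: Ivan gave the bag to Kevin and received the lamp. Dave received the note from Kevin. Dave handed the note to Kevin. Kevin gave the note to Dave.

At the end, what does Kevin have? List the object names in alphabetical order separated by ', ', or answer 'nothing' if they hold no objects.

Tracking all object holders:
Start: lamp:Kevin, bag:Ivan, note:Kevin, card:Quinn
Event 1 (give card: Quinn -> Dave). State: lamp:Kevin, bag:Ivan, note:Kevin, card:Dave
Event 2 (swap bag<->lamp: now bag:Kevin, lamp:Ivan). State: lamp:Ivan, bag:Kevin, note:Kevin, card:Dave
Event 3 (give note: Kevin -> Dave). State: lamp:Ivan, bag:Kevin, note:Dave, card:Dave
Event 4 (give note: Dave -> Kevin). State: lamp:Ivan, bag:Kevin, note:Kevin, card:Dave
Event 5 (give note: Kevin -> Dave). State: lamp:Ivan, bag:Kevin, note:Dave, card:Dave

Final state: lamp:Ivan, bag:Kevin, note:Dave, card:Dave
Kevin holds: bag.

Answer: bag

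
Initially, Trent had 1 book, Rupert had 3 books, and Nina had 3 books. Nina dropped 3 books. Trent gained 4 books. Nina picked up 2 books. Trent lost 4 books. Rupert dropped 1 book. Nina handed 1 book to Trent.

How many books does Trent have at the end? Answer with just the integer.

Answer: 2

Derivation:
Tracking counts step by step:
Start: Trent=1, Rupert=3, Nina=3
Event 1 (Nina -3): Nina: 3 -> 0. State: Trent=1, Rupert=3, Nina=0
Event 2 (Trent +4): Trent: 1 -> 5. State: Trent=5, Rupert=3, Nina=0
Event 3 (Nina +2): Nina: 0 -> 2. State: Trent=5, Rupert=3, Nina=2
Event 4 (Trent -4): Trent: 5 -> 1. State: Trent=1, Rupert=3, Nina=2
Event 5 (Rupert -1): Rupert: 3 -> 2. State: Trent=1, Rupert=2, Nina=2
Event 6 (Nina -> Trent, 1): Nina: 2 -> 1, Trent: 1 -> 2. State: Trent=2, Rupert=2, Nina=1

Trent's final count: 2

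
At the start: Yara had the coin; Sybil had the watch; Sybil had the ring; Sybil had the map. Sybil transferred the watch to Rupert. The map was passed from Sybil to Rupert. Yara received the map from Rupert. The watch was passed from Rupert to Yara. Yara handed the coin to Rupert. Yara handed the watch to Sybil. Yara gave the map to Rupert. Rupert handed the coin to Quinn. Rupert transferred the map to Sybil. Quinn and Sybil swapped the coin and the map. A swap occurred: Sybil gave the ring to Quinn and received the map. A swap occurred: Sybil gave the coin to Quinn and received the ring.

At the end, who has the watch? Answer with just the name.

Tracking all object holders:
Start: coin:Yara, watch:Sybil, ring:Sybil, map:Sybil
Event 1 (give watch: Sybil -> Rupert). State: coin:Yara, watch:Rupert, ring:Sybil, map:Sybil
Event 2 (give map: Sybil -> Rupert). State: coin:Yara, watch:Rupert, ring:Sybil, map:Rupert
Event 3 (give map: Rupert -> Yara). State: coin:Yara, watch:Rupert, ring:Sybil, map:Yara
Event 4 (give watch: Rupert -> Yara). State: coin:Yara, watch:Yara, ring:Sybil, map:Yara
Event 5 (give coin: Yara -> Rupert). State: coin:Rupert, watch:Yara, ring:Sybil, map:Yara
Event 6 (give watch: Yara -> Sybil). State: coin:Rupert, watch:Sybil, ring:Sybil, map:Yara
Event 7 (give map: Yara -> Rupert). State: coin:Rupert, watch:Sybil, ring:Sybil, map:Rupert
Event 8 (give coin: Rupert -> Quinn). State: coin:Quinn, watch:Sybil, ring:Sybil, map:Rupert
Event 9 (give map: Rupert -> Sybil). State: coin:Quinn, watch:Sybil, ring:Sybil, map:Sybil
Event 10 (swap coin<->map: now coin:Sybil, map:Quinn). State: coin:Sybil, watch:Sybil, ring:Sybil, map:Quinn
Event 11 (swap ring<->map: now ring:Quinn, map:Sybil). State: coin:Sybil, watch:Sybil, ring:Quinn, map:Sybil
Event 12 (swap coin<->ring: now coin:Quinn, ring:Sybil). State: coin:Quinn, watch:Sybil, ring:Sybil, map:Sybil

Final state: coin:Quinn, watch:Sybil, ring:Sybil, map:Sybil
The watch is held by Sybil.

Answer: Sybil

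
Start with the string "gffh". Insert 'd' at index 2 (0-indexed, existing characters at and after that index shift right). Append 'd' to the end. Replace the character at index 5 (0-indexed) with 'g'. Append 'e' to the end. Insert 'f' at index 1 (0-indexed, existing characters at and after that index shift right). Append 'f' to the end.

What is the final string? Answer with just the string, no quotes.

Applying each edit step by step:
Start: "gffh"
Op 1 (insert 'd' at idx 2): "gffh" -> "gfdfh"
Op 2 (append 'd'): "gfdfh" -> "gfdfhd"
Op 3 (replace idx 5: 'd' -> 'g'): "gfdfhd" -> "gfdfhg"
Op 4 (append 'e'): "gfdfhg" -> "gfdfhge"
Op 5 (insert 'f' at idx 1): "gfdfhge" -> "gffdfhge"
Op 6 (append 'f'): "gffdfhge" -> "gffdfhgef"

Answer: gffdfhgef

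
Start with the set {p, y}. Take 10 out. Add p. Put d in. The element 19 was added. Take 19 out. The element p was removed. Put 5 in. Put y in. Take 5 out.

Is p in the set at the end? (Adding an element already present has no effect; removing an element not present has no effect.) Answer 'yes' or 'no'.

Answer: no

Derivation:
Tracking the set through each operation:
Start: {p, y}
Event 1 (remove 10): not present, no change. Set: {p, y}
Event 2 (add p): already present, no change. Set: {p, y}
Event 3 (add d): added. Set: {d, p, y}
Event 4 (add 19): added. Set: {19, d, p, y}
Event 5 (remove 19): removed. Set: {d, p, y}
Event 6 (remove p): removed. Set: {d, y}
Event 7 (add 5): added. Set: {5, d, y}
Event 8 (add y): already present, no change. Set: {5, d, y}
Event 9 (remove 5): removed. Set: {d, y}

Final set: {d, y} (size 2)
p is NOT in the final set.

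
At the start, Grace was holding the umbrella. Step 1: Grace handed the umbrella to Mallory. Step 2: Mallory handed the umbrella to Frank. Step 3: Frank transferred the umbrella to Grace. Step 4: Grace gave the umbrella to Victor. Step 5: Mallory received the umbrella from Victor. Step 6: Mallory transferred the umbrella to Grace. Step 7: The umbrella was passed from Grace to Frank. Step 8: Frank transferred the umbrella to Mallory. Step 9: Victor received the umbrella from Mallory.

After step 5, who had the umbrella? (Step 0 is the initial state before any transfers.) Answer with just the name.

Answer: Mallory

Derivation:
Tracking the umbrella holder through step 5:
After step 0 (start): Grace
After step 1: Mallory
After step 2: Frank
After step 3: Grace
After step 4: Victor
After step 5: Mallory

At step 5, the holder is Mallory.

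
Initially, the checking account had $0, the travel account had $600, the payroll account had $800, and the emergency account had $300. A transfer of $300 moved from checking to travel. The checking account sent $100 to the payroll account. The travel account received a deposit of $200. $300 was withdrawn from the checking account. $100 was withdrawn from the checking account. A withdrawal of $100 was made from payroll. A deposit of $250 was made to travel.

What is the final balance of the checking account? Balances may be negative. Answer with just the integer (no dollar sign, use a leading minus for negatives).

Answer: -800

Derivation:
Tracking account balances step by step:
Start: checking=0, travel=600, payroll=800, emergency=300
Event 1 (transfer 300 checking -> travel): checking: 0 - 300 = -300, travel: 600 + 300 = 900. Balances: checking=-300, travel=900, payroll=800, emergency=300
Event 2 (transfer 100 checking -> payroll): checking: -300 - 100 = -400, payroll: 800 + 100 = 900. Balances: checking=-400, travel=900, payroll=900, emergency=300
Event 3 (deposit 200 to travel): travel: 900 + 200 = 1100. Balances: checking=-400, travel=1100, payroll=900, emergency=300
Event 4 (withdraw 300 from checking): checking: -400 - 300 = -700. Balances: checking=-700, travel=1100, payroll=900, emergency=300
Event 5 (withdraw 100 from checking): checking: -700 - 100 = -800. Balances: checking=-800, travel=1100, payroll=900, emergency=300
Event 6 (withdraw 100 from payroll): payroll: 900 - 100 = 800. Balances: checking=-800, travel=1100, payroll=800, emergency=300
Event 7 (deposit 250 to travel): travel: 1100 + 250 = 1350. Balances: checking=-800, travel=1350, payroll=800, emergency=300

Final balance of checking: -800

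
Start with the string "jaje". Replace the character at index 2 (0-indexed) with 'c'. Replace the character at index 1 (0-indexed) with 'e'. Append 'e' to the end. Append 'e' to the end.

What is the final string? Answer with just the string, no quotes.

Applying each edit step by step:
Start: "jaje"
Op 1 (replace idx 2: 'j' -> 'c'): "jaje" -> "jace"
Op 2 (replace idx 1: 'a' -> 'e'): "jace" -> "jece"
Op 3 (append 'e'): "jece" -> "jecee"
Op 4 (append 'e'): "jecee" -> "jeceee"

Answer: jeceee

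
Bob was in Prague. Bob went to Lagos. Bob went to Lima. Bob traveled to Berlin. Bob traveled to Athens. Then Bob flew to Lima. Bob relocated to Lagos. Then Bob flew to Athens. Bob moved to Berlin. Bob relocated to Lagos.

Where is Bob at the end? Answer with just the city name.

Answer: Lagos

Derivation:
Tracking Bob's location:
Start: Bob is in Prague.
After move 1: Prague -> Lagos. Bob is in Lagos.
After move 2: Lagos -> Lima. Bob is in Lima.
After move 3: Lima -> Berlin. Bob is in Berlin.
After move 4: Berlin -> Athens. Bob is in Athens.
After move 5: Athens -> Lima. Bob is in Lima.
After move 6: Lima -> Lagos. Bob is in Lagos.
After move 7: Lagos -> Athens. Bob is in Athens.
After move 8: Athens -> Berlin. Bob is in Berlin.
After move 9: Berlin -> Lagos. Bob is in Lagos.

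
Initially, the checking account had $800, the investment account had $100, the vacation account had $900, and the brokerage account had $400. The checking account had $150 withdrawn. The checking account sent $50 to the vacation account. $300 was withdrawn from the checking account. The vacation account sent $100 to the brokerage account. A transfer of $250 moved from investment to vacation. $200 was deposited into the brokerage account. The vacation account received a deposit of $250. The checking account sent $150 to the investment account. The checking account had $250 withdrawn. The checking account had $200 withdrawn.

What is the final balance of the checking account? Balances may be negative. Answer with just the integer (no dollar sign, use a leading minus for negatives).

Tracking account balances step by step:
Start: checking=800, investment=100, vacation=900, brokerage=400
Event 1 (withdraw 150 from checking): checking: 800 - 150 = 650. Balances: checking=650, investment=100, vacation=900, brokerage=400
Event 2 (transfer 50 checking -> vacation): checking: 650 - 50 = 600, vacation: 900 + 50 = 950. Balances: checking=600, investment=100, vacation=950, brokerage=400
Event 3 (withdraw 300 from checking): checking: 600 - 300 = 300. Balances: checking=300, investment=100, vacation=950, brokerage=400
Event 4 (transfer 100 vacation -> brokerage): vacation: 950 - 100 = 850, brokerage: 400 + 100 = 500. Balances: checking=300, investment=100, vacation=850, brokerage=500
Event 5 (transfer 250 investment -> vacation): investment: 100 - 250 = -150, vacation: 850 + 250 = 1100. Balances: checking=300, investment=-150, vacation=1100, brokerage=500
Event 6 (deposit 200 to brokerage): brokerage: 500 + 200 = 700. Balances: checking=300, investment=-150, vacation=1100, brokerage=700
Event 7 (deposit 250 to vacation): vacation: 1100 + 250 = 1350. Balances: checking=300, investment=-150, vacation=1350, brokerage=700
Event 8 (transfer 150 checking -> investment): checking: 300 - 150 = 150, investment: -150 + 150 = 0. Balances: checking=150, investment=0, vacation=1350, brokerage=700
Event 9 (withdraw 250 from checking): checking: 150 - 250 = -100. Balances: checking=-100, investment=0, vacation=1350, brokerage=700
Event 10 (withdraw 200 from checking): checking: -100 - 200 = -300. Balances: checking=-300, investment=0, vacation=1350, brokerage=700

Final balance of checking: -300

Answer: -300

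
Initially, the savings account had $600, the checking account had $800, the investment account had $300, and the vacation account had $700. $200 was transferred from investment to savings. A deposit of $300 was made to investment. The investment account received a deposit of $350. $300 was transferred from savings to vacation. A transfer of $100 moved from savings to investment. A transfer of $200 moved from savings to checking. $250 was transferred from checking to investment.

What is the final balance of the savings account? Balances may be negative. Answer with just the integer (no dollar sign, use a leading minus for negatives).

Answer: 200

Derivation:
Tracking account balances step by step:
Start: savings=600, checking=800, investment=300, vacation=700
Event 1 (transfer 200 investment -> savings): investment: 300 - 200 = 100, savings: 600 + 200 = 800. Balances: savings=800, checking=800, investment=100, vacation=700
Event 2 (deposit 300 to investment): investment: 100 + 300 = 400. Balances: savings=800, checking=800, investment=400, vacation=700
Event 3 (deposit 350 to investment): investment: 400 + 350 = 750. Balances: savings=800, checking=800, investment=750, vacation=700
Event 4 (transfer 300 savings -> vacation): savings: 800 - 300 = 500, vacation: 700 + 300 = 1000. Balances: savings=500, checking=800, investment=750, vacation=1000
Event 5 (transfer 100 savings -> investment): savings: 500 - 100 = 400, investment: 750 + 100 = 850. Balances: savings=400, checking=800, investment=850, vacation=1000
Event 6 (transfer 200 savings -> checking): savings: 400 - 200 = 200, checking: 800 + 200 = 1000. Balances: savings=200, checking=1000, investment=850, vacation=1000
Event 7 (transfer 250 checking -> investment): checking: 1000 - 250 = 750, investment: 850 + 250 = 1100. Balances: savings=200, checking=750, investment=1100, vacation=1000

Final balance of savings: 200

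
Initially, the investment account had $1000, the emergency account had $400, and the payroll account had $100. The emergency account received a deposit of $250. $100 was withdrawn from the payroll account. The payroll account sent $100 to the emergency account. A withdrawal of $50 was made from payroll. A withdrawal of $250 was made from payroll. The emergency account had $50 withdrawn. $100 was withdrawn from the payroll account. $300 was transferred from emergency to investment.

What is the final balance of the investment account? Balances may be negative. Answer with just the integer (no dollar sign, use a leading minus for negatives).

Tracking account balances step by step:
Start: investment=1000, emergency=400, payroll=100
Event 1 (deposit 250 to emergency): emergency: 400 + 250 = 650. Balances: investment=1000, emergency=650, payroll=100
Event 2 (withdraw 100 from payroll): payroll: 100 - 100 = 0. Balances: investment=1000, emergency=650, payroll=0
Event 3 (transfer 100 payroll -> emergency): payroll: 0 - 100 = -100, emergency: 650 + 100 = 750. Balances: investment=1000, emergency=750, payroll=-100
Event 4 (withdraw 50 from payroll): payroll: -100 - 50 = -150. Balances: investment=1000, emergency=750, payroll=-150
Event 5 (withdraw 250 from payroll): payroll: -150 - 250 = -400. Balances: investment=1000, emergency=750, payroll=-400
Event 6 (withdraw 50 from emergency): emergency: 750 - 50 = 700. Balances: investment=1000, emergency=700, payroll=-400
Event 7 (withdraw 100 from payroll): payroll: -400 - 100 = -500. Balances: investment=1000, emergency=700, payroll=-500
Event 8 (transfer 300 emergency -> investment): emergency: 700 - 300 = 400, investment: 1000 + 300 = 1300. Balances: investment=1300, emergency=400, payroll=-500

Final balance of investment: 1300

Answer: 1300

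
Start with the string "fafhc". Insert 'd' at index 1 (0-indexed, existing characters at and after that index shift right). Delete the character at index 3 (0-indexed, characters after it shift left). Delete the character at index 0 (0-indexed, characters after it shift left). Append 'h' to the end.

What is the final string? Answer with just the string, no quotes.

Applying each edit step by step:
Start: "fafhc"
Op 1 (insert 'd' at idx 1): "fafhc" -> "fdafhc"
Op 2 (delete idx 3 = 'f'): "fdafhc" -> "fdahc"
Op 3 (delete idx 0 = 'f'): "fdahc" -> "dahc"
Op 4 (append 'h'): "dahc" -> "dahch"

Answer: dahch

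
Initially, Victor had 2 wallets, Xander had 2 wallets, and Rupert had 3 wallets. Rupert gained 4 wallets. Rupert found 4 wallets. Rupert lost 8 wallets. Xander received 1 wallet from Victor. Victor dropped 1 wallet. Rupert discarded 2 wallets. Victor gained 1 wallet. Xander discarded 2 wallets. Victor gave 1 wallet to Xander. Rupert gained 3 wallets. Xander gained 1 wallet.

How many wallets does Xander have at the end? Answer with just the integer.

Answer: 3

Derivation:
Tracking counts step by step:
Start: Victor=2, Xander=2, Rupert=3
Event 1 (Rupert +4): Rupert: 3 -> 7. State: Victor=2, Xander=2, Rupert=7
Event 2 (Rupert +4): Rupert: 7 -> 11. State: Victor=2, Xander=2, Rupert=11
Event 3 (Rupert -8): Rupert: 11 -> 3. State: Victor=2, Xander=2, Rupert=3
Event 4 (Victor -> Xander, 1): Victor: 2 -> 1, Xander: 2 -> 3. State: Victor=1, Xander=3, Rupert=3
Event 5 (Victor -1): Victor: 1 -> 0. State: Victor=0, Xander=3, Rupert=3
Event 6 (Rupert -2): Rupert: 3 -> 1. State: Victor=0, Xander=3, Rupert=1
Event 7 (Victor +1): Victor: 0 -> 1. State: Victor=1, Xander=3, Rupert=1
Event 8 (Xander -2): Xander: 3 -> 1. State: Victor=1, Xander=1, Rupert=1
Event 9 (Victor -> Xander, 1): Victor: 1 -> 0, Xander: 1 -> 2. State: Victor=0, Xander=2, Rupert=1
Event 10 (Rupert +3): Rupert: 1 -> 4. State: Victor=0, Xander=2, Rupert=4
Event 11 (Xander +1): Xander: 2 -> 3. State: Victor=0, Xander=3, Rupert=4

Xander's final count: 3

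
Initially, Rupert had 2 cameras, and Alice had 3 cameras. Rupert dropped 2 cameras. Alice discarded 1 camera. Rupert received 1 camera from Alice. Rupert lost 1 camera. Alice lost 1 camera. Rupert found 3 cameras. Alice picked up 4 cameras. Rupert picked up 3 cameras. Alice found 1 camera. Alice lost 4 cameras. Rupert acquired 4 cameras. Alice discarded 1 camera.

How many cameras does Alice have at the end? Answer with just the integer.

Answer: 0

Derivation:
Tracking counts step by step:
Start: Rupert=2, Alice=3
Event 1 (Rupert -2): Rupert: 2 -> 0. State: Rupert=0, Alice=3
Event 2 (Alice -1): Alice: 3 -> 2. State: Rupert=0, Alice=2
Event 3 (Alice -> Rupert, 1): Alice: 2 -> 1, Rupert: 0 -> 1. State: Rupert=1, Alice=1
Event 4 (Rupert -1): Rupert: 1 -> 0. State: Rupert=0, Alice=1
Event 5 (Alice -1): Alice: 1 -> 0. State: Rupert=0, Alice=0
Event 6 (Rupert +3): Rupert: 0 -> 3. State: Rupert=3, Alice=0
Event 7 (Alice +4): Alice: 0 -> 4. State: Rupert=3, Alice=4
Event 8 (Rupert +3): Rupert: 3 -> 6. State: Rupert=6, Alice=4
Event 9 (Alice +1): Alice: 4 -> 5. State: Rupert=6, Alice=5
Event 10 (Alice -4): Alice: 5 -> 1. State: Rupert=6, Alice=1
Event 11 (Rupert +4): Rupert: 6 -> 10. State: Rupert=10, Alice=1
Event 12 (Alice -1): Alice: 1 -> 0. State: Rupert=10, Alice=0

Alice's final count: 0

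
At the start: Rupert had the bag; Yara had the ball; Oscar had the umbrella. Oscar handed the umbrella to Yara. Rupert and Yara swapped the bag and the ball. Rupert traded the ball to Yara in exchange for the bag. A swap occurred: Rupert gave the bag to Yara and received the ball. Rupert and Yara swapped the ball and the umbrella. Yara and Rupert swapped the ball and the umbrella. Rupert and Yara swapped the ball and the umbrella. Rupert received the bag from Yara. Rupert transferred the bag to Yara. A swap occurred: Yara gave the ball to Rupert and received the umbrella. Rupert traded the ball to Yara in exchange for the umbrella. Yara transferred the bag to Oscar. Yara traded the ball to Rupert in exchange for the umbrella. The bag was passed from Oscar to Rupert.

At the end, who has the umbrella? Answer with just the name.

Tracking all object holders:
Start: bag:Rupert, ball:Yara, umbrella:Oscar
Event 1 (give umbrella: Oscar -> Yara). State: bag:Rupert, ball:Yara, umbrella:Yara
Event 2 (swap bag<->ball: now bag:Yara, ball:Rupert). State: bag:Yara, ball:Rupert, umbrella:Yara
Event 3 (swap ball<->bag: now ball:Yara, bag:Rupert). State: bag:Rupert, ball:Yara, umbrella:Yara
Event 4 (swap bag<->ball: now bag:Yara, ball:Rupert). State: bag:Yara, ball:Rupert, umbrella:Yara
Event 5 (swap ball<->umbrella: now ball:Yara, umbrella:Rupert). State: bag:Yara, ball:Yara, umbrella:Rupert
Event 6 (swap ball<->umbrella: now ball:Rupert, umbrella:Yara). State: bag:Yara, ball:Rupert, umbrella:Yara
Event 7 (swap ball<->umbrella: now ball:Yara, umbrella:Rupert). State: bag:Yara, ball:Yara, umbrella:Rupert
Event 8 (give bag: Yara -> Rupert). State: bag:Rupert, ball:Yara, umbrella:Rupert
Event 9 (give bag: Rupert -> Yara). State: bag:Yara, ball:Yara, umbrella:Rupert
Event 10 (swap ball<->umbrella: now ball:Rupert, umbrella:Yara). State: bag:Yara, ball:Rupert, umbrella:Yara
Event 11 (swap ball<->umbrella: now ball:Yara, umbrella:Rupert). State: bag:Yara, ball:Yara, umbrella:Rupert
Event 12 (give bag: Yara -> Oscar). State: bag:Oscar, ball:Yara, umbrella:Rupert
Event 13 (swap ball<->umbrella: now ball:Rupert, umbrella:Yara). State: bag:Oscar, ball:Rupert, umbrella:Yara
Event 14 (give bag: Oscar -> Rupert). State: bag:Rupert, ball:Rupert, umbrella:Yara

Final state: bag:Rupert, ball:Rupert, umbrella:Yara
The umbrella is held by Yara.

Answer: Yara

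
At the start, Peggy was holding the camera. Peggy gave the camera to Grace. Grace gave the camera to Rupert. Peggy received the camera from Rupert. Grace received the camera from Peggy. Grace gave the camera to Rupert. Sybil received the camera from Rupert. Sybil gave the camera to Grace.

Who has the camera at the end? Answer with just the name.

Answer: Grace

Derivation:
Tracking the camera through each event:
Start: Peggy has the camera.
After event 1: Grace has the camera.
After event 2: Rupert has the camera.
After event 3: Peggy has the camera.
After event 4: Grace has the camera.
After event 5: Rupert has the camera.
After event 6: Sybil has the camera.
After event 7: Grace has the camera.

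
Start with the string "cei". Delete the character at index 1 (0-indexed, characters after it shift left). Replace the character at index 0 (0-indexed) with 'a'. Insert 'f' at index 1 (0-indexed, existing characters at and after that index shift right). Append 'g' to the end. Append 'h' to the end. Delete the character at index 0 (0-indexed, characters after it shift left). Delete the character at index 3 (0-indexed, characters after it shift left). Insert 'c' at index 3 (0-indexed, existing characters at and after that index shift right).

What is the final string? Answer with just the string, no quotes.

Answer: figc

Derivation:
Applying each edit step by step:
Start: "cei"
Op 1 (delete idx 1 = 'e'): "cei" -> "ci"
Op 2 (replace idx 0: 'c' -> 'a'): "ci" -> "ai"
Op 3 (insert 'f' at idx 1): "ai" -> "afi"
Op 4 (append 'g'): "afi" -> "afig"
Op 5 (append 'h'): "afig" -> "afigh"
Op 6 (delete idx 0 = 'a'): "afigh" -> "figh"
Op 7 (delete idx 3 = 'h'): "figh" -> "fig"
Op 8 (insert 'c' at idx 3): "fig" -> "figc"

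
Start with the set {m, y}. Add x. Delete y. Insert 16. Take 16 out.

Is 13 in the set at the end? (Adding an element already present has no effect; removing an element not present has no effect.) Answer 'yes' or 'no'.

Tracking the set through each operation:
Start: {m, y}
Event 1 (add x): added. Set: {m, x, y}
Event 2 (remove y): removed. Set: {m, x}
Event 3 (add 16): added. Set: {16, m, x}
Event 4 (remove 16): removed. Set: {m, x}

Final set: {m, x} (size 2)
13 is NOT in the final set.

Answer: no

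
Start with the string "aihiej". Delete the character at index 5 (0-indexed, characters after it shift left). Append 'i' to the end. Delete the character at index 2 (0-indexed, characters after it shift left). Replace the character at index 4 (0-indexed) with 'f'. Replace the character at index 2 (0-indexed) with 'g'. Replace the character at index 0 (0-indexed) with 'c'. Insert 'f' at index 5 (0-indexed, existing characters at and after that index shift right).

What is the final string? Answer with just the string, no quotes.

Answer: cigeff

Derivation:
Applying each edit step by step:
Start: "aihiej"
Op 1 (delete idx 5 = 'j'): "aihiej" -> "aihie"
Op 2 (append 'i'): "aihie" -> "aihiei"
Op 3 (delete idx 2 = 'h'): "aihiei" -> "aiiei"
Op 4 (replace idx 4: 'i' -> 'f'): "aiiei" -> "aiief"
Op 5 (replace idx 2: 'i' -> 'g'): "aiief" -> "aigef"
Op 6 (replace idx 0: 'a' -> 'c'): "aigef" -> "cigef"
Op 7 (insert 'f' at idx 5): "cigef" -> "cigeff"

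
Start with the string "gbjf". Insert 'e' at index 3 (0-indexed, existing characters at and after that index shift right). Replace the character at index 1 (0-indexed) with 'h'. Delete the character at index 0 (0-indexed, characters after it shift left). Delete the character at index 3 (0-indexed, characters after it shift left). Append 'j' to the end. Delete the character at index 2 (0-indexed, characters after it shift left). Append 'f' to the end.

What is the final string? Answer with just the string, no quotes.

Applying each edit step by step:
Start: "gbjf"
Op 1 (insert 'e' at idx 3): "gbjf" -> "gbjef"
Op 2 (replace idx 1: 'b' -> 'h'): "gbjef" -> "ghjef"
Op 3 (delete idx 0 = 'g'): "ghjef" -> "hjef"
Op 4 (delete idx 3 = 'f'): "hjef" -> "hje"
Op 5 (append 'j'): "hje" -> "hjej"
Op 6 (delete idx 2 = 'e'): "hjej" -> "hjj"
Op 7 (append 'f'): "hjj" -> "hjjf"

Answer: hjjf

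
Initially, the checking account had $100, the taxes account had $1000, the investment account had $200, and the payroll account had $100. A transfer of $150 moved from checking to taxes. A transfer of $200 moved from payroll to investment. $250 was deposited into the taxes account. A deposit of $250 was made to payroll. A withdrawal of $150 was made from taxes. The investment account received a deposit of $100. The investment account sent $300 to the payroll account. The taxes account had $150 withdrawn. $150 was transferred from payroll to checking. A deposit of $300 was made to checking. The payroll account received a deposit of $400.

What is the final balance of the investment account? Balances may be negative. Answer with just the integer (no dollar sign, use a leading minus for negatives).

Answer: 200

Derivation:
Tracking account balances step by step:
Start: checking=100, taxes=1000, investment=200, payroll=100
Event 1 (transfer 150 checking -> taxes): checking: 100 - 150 = -50, taxes: 1000 + 150 = 1150. Balances: checking=-50, taxes=1150, investment=200, payroll=100
Event 2 (transfer 200 payroll -> investment): payroll: 100 - 200 = -100, investment: 200 + 200 = 400. Balances: checking=-50, taxes=1150, investment=400, payroll=-100
Event 3 (deposit 250 to taxes): taxes: 1150 + 250 = 1400. Balances: checking=-50, taxes=1400, investment=400, payroll=-100
Event 4 (deposit 250 to payroll): payroll: -100 + 250 = 150. Balances: checking=-50, taxes=1400, investment=400, payroll=150
Event 5 (withdraw 150 from taxes): taxes: 1400 - 150 = 1250. Balances: checking=-50, taxes=1250, investment=400, payroll=150
Event 6 (deposit 100 to investment): investment: 400 + 100 = 500. Balances: checking=-50, taxes=1250, investment=500, payroll=150
Event 7 (transfer 300 investment -> payroll): investment: 500 - 300 = 200, payroll: 150 + 300 = 450. Balances: checking=-50, taxes=1250, investment=200, payroll=450
Event 8 (withdraw 150 from taxes): taxes: 1250 - 150 = 1100. Balances: checking=-50, taxes=1100, investment=200, payroll=450
Event 9 (transfer 150 payroll -> checking): payroll: 450 - 150 = 300, checking: -50 + 150 = 100. Balances: checking=100, taxes=1100, investment=200, payroll=300
Event 10 (deposit 300 to checking): checking: 100 + 300 = 400. Balances: checking=400, taxes=1100, investment=200, payroll=300
Event 11 (deposit 400 to payroll): payroll: 300 + 400 = 700. Balances: checking=400, taxes=1100, investment=200, payroll=700

Final balance of investment: 200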